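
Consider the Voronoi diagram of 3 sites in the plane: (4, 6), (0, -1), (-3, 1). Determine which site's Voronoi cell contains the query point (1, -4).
Nearest site = (0, -1)

The Voronoi cell of site s contains exactly those query points closer to s than to any other site. Compute squared distances from q = (1, -4) to each site:
  (0 − 1)² + (-1 − -4)² = 10
  (-3 − 1)² + (1 − -4)² = 41
  (4 − 1)² + (6 − -4)² = 109
Minimum is attained by (0, -1), so q lies in its Voronoi cell.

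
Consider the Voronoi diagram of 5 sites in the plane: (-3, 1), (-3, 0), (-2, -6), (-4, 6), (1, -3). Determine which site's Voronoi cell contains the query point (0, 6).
Nearest site = (-4, 6)

The Voronoi cell of site s contains exactly those query points closer to s than to any other site. Compute squared distances from q = (0, 6) to each site:
  (-4 − 0)² + (6 − 6)² = 16
  (-3 − 0)² + (1 − 6)² = 34
  (-3 − 0)² + (0 − 6)² = 45
  (1 − 0)² + (-3 − 6)² = 82
  (-2 − 0)² + (-6 − 6)² = 148
Minimum is attained by (-4, 6), so q lies in its Voronoi cell.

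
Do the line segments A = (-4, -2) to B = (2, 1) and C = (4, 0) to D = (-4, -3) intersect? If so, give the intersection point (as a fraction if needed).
No (intersection of containing lines falls outside at least one segment)

Parametrize and solve: t = -4/3, s = 2. At least one of these is outside [0, 1], so the segments do not intersect.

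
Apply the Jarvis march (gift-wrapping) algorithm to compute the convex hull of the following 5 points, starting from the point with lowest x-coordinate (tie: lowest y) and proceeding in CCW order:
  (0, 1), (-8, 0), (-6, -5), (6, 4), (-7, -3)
Hull (CCW) = [(-8, 0), (-7, -3), (-6, -5), (6, 4)]

Jarvis march: at each step, from the current hull vertex p, select the next vertex q as the point such that every other point lies strictly to the left of (or on) the directed line p → q. (Equivalently: for every other point r, the cross product (q − p) × (r − p) ≥ 0.)
Starting point (lowest x, tie lowest y): (-8, 0). Wrap until returning to start. Resulting hull: (-8, 0), (-7, -3), (-6, -5), (6, 4).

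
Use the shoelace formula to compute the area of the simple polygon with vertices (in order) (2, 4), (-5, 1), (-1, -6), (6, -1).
Area = 58

Shoelace formula: Area = (1/2) |Σ_i (x_i · y_{i+1} − x_{i+1} · y_i)| (indices mod n). Compute each cross term:
  (2)(1) − (-5)(4) = 22
  (-5)(-6) − (-1)(1) = 31
  (-1)(-1) − (6)(-6) = 37
  (6)(4) − (2)(-1) = 26
Sum = 116, so (signed) Area = 116/2 = 58, |Area| = 58.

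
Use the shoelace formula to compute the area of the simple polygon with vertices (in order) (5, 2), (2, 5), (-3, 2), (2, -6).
Area = 44

Shoelace formula: Area = (1/2) |Σ_i (x_i · y_{i+1} − x_{i+1} · y_i)| (indices mod n). Compute each cross term:
  (5)(5) − (2)(2) = 21
  (2)(2) − (-3)(5) = 19
  (-3)(-6) − (2)(2) = 14
  (2)(2) − (5)(-6) = 34
Sum = 88, so (signed) Area = 88/2 = 44, |Area| = 44.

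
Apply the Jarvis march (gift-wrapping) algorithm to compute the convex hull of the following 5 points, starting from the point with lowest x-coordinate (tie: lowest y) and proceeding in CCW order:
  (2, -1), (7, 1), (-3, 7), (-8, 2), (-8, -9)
Hull (CCW) = [(-8, -9), (7, 1), (-3, 7), (-8, 2)]

Jarvis march: at each step, from the current hull vertex p, select the next vertex q as the point such that every other point lies strictly to the left of (or on) the directed line p → q. (Equivalently: for every other point r, the cross product (q − p) × (r − p) ≥ 0.)
Starting point (lowest x, tie lowest y): (-8, -9). Wrap until returning to start. Resulting hull: (-8, -9), (7, 1), (-3, 7), (-8, 2).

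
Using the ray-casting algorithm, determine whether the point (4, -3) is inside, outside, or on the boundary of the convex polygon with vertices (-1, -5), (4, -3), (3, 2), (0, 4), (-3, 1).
The point (4, -3) lies on the polygon boundary

Boundary check: the query satisfies the collinearity and bounding-box conditions for some polygon edge, so it lies exactly on the boundary.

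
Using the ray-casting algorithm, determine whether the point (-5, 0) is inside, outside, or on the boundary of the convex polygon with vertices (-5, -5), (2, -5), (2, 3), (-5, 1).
The point (-5, 0) lies on the polygon boundary

Boundary check: the query satisfies the collinearity and bounding-box conditions for some polygon edge, so it lies exactly on the boundary.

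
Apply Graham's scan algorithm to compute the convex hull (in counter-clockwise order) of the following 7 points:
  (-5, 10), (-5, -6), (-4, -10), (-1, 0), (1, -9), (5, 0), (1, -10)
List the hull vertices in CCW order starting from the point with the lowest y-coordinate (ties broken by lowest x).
Hull (CCW) = [(-4, -10), (1, -10), (5, 0), (-5, 10), (-5, -6)]

Graham scan procedure:
  1. Find the pivot p₀ = point with lowest y (tie → lowest x): (-4, -10).
  2. Sort the remaining points by polar angle around p₀.
  3. Walk through sorted points, maintaining a stack; pop the top while the last three entries make a non-left turn (cross product ≤ 0).
  4. Final stack is the convex hull in CCW order: (-4, -10), (1, -10), (5, 0), (-5, 10), (-5, -6).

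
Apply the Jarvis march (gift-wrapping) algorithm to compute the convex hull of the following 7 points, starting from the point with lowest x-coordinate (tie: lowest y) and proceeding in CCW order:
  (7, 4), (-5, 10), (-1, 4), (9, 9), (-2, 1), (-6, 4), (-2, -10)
Hull (CCW) = [(-6, 4), (-2, -10), (7, 4), (9, 9), (-5, 10)]

Jarvis march: at each step, from the current hull vertex p, select the next vertex q as the point such that every other point lies strictly to the left of (or on) the directed line p → q. (Equivalently: for every other point r, the cross product (q − p) × (r − p) ≥ 0.)
Starting point (lowest x, tie lowest y): (-6, 4). Wrap until returning to start. Resulting hull: (-6, 4), (-2, -10), (7, 4), (9, 9), (-5, 10).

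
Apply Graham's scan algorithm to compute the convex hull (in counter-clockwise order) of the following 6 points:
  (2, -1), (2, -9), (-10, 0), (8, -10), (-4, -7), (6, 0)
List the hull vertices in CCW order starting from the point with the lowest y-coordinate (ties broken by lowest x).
Hull (CCW) = [(8, -10), (6, 0), (-10, 0), (-4, -7), (2, -9)]

Graham scan procedure:
  1. Find the pivot p₀ = point with lowest y (tie → lowest x): (8, -10).
  2. Sort the remaining points by polar angle around p₀.
  3. Walk through sorted points, maintaining a stack; pop the top while the last three entries make a non-left turn (cross product ≤ 0).
  4. Final stack is the convex hull in CCW order: (8, -10), (6, 0), (-10, 0), (-4, -7), (2, -9).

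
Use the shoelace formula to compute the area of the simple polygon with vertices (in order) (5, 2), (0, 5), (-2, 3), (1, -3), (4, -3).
Area = 35

Shoelace formula: Area = (1/2) |Σ_i (x_i · y_{i+1} − x_{i+1} · y_i)| (indices mod n). Compute each cross term:
  (5)(5) − (0)(2) = 25
  (0)(3) − (-2)(5) = 10
  (-2)(-3) − (1)(3) = 3
  (1)(-3) − (4)(-3) = 9
  (4)(2) − (5)(-3) = 23
Sum = 70, so (signed) Area = 70/2 = 35, |Area| = 35.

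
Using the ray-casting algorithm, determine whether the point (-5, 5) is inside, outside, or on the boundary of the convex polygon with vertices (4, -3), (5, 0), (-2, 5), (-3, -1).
The point (-5, 5) lies strictly outside the polygon

Cast a horizontal ray to the right from the query point and count how many polygon edges it crosses (each edge strictly once or zero times, handled with the usual half-open convention). 
Parity of crossings → even ⇒ outside.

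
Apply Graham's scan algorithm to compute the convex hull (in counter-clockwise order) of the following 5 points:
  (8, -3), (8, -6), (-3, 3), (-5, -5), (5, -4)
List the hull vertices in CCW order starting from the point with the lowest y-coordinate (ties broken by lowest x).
Hull (CCW) = [(8, -6), (8, -3), (-3, 3), (-5, -5)]

Graham scan procedure:
  1. Find the pivot p₀ = point with lowest y (tie → lowest x): (8, -6).
  2. Sort the remaining points by polar angle around p₀.
  3. Walk through sorted points, maintaining a stack; pop the top while the last three entries make a non-left turn (cross product ≤ 0).
  4. Final stack is the convex hull in CCW order: (8, -6), (8, -3), (-3, 3), (-5, -5).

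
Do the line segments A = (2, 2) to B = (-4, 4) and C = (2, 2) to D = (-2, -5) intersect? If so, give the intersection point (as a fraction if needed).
Yes; intersection at (2, 2) (t = 0 on AB, s = 0 on CD)

Parametrize AB as A + t(B − A) = (2 + -6 t, 2 + 2 t) and CD as C + s(D − C) = (2 + -4 s, 2 + -7 s). Solve the linear system for (t, s). Determinant = -50 ≠ 0, so a unique intersection of the containing lines exists. Solution: t = 0, s = 0 — both in [0, 1], so the segments cross. Intersection point: (2, 2).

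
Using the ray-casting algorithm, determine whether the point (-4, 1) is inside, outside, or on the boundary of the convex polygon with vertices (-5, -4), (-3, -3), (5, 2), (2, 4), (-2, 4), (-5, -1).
The point (-4, 1) lies strictly outside the polygon

Cast a horizontal ray to the right from the query point and count how many polygon edges it crosses (each edge strictly once or zero times, handled with the usual half-open convention). 
Parity of crossings → even ⇒ outside.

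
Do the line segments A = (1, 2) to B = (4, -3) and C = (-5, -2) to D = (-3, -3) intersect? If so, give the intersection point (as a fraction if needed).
No (intersection of containing lines falls outside at least one segment)

Parametrize and solve: t = 2, s = 6. At least one of these is outside [0, 1], so the segments do not intersect.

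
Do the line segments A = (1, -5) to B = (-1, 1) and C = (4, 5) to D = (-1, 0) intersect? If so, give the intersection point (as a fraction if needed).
Yes; intersection at (-3/4, 1/4) (t = 7/8 on AB, s = 19/20 on CD)

Parametrize AB as A + t(B − A) = (1 + -2 t, -5 + 6 t) and CD as C + s(D − C) = (4 + -5 s, 5 + -5 s). Solve the linear system for (t, s). Determinant = -40 ≠ 0, so a unique intersection of the containing lines exists. Solution: t = 7/8, s = 19/20 — both in [0, 1], so the segments cross. Intersection point: (-3/4, 1/4).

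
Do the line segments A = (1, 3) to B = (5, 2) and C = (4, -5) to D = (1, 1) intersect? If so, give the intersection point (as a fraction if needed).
No (intersection of containing lines falls outside at least one segment)

Parametrize and solve: t = -2/7, s = 29/21. At least one of these is outside [0, 1], so the segments do not intersect.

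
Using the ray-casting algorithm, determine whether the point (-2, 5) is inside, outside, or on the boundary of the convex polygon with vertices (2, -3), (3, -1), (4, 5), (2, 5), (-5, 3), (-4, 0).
The point (-2, 5) lies strictly outside the polygon

Cast a horizontal ray to the right from the query point and count how many polygon edges it crosses (each edge strictly once or zero times, handled with the usual half-open convention). 
Parity of crossings → even ⇒ outside.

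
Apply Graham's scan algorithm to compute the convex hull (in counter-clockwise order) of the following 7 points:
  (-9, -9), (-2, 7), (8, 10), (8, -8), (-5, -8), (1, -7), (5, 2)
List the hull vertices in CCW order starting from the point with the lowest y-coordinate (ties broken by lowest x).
Hull (CCW) = [(-9, -9), (8, -8), (8, 10), (-2, 7)]

Graham scan procedure:
  1. Find the pivot p₀ = point with lowest y (tie → lowest x): (-9, -9).
  2. Sort the remaining points by polar angle around p₀.
  3. Walk through sorted points, maintaining a stack; pop the top while the last three entries make a non-left turn (cross product ≤ 0).
  4. Final stack is the convex hull in CCW order: (-9, -9), (8, -8), (8, 10), (-2, 7).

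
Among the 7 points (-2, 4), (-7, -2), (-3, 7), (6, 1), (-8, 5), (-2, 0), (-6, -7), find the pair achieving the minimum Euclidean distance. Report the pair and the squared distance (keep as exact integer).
Pair = ((-2, 4), (-3, 7)); squared distance = 10

Compute all C(7, 2) = 21 pairwise squared distances (x_i − x_j)² + (y_i − y_j)². The minimum is 10, attained by the pair ((-2, 4), (-3, 7)).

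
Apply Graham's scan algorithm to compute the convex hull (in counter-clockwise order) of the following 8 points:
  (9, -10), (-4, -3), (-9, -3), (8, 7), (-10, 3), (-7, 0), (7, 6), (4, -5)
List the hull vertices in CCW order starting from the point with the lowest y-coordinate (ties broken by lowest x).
Hull (CCW) = [(9, -10), (8, 7), (-10, 3), (-9, -3)]

Graham scan procedure:
  1. Find the pivot p₀ = point with lowest y (tie → lowest x): (9, -10).
  2. Sort the remaining points by polar angle around p₀.
  3. Walk through sorted points, maintaining a stack; pop the top while the last three entries make a non-left turn (cross product ≤ 0).
  4. Final stack is the convex hull in CCW order: (9, -10), (8, 7), (-10, 3), (-9, -3).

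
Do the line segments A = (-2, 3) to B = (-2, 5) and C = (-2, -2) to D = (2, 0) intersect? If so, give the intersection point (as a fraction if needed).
No (intersection of containing lines falls outside at least one segment)

Parametrize and solve: t = -5/2, s = 0. At least one of these is outside [0, 1], so the segments do not intersect.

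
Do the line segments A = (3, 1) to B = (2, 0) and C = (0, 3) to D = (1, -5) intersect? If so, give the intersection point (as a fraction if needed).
No (intersection of containing lines falls outside at least one segment)

Parametrize and solve: t = 22/9, s = 5/9. At least one of these is outside [0, 1], so the segments do not intersect.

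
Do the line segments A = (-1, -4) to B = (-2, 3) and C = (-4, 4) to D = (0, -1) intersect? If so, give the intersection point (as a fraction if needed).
Yes; intersection at (-40/23, 27/23) (t = 17/23 on AB, s = 13/23 on CD)

Parametrize AB as A + t(B − A) = (-1 + -1 t, -4 + 7 t) and CD as C + s(D − C) = (-4 + 4 s, 4 + -5 s). Solve the linear system for (t, s). Determinant = 23 ≠ 0, so a unique intersection of the containing lines exists. Solution: t = 17/23, s = 13/23 — both in [0, 1], so the segments cross. Intersection point: (-40/23, 27/23).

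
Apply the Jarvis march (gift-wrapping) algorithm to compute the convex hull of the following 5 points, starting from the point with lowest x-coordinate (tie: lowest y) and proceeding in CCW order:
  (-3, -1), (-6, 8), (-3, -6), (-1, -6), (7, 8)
Hull (CCW) = [(-6, 8), (-3, -6), (-1, -6), (7, 8)]

Jarvis march: at each step, from the current hull vertex p, select the next vertex q as the point such that every other point lies strictly to the left of (or on) the directed line p → q. (Equivalently: for every other point r, the cross product (q − p) × (r − p) ≥ 0.)
Starting point (lowest x, tie lowest y): (-6, 8). Wrap until returning to start. Resulting hull: (-6, 8), (-3, -6), (-1, -6), (7, 8).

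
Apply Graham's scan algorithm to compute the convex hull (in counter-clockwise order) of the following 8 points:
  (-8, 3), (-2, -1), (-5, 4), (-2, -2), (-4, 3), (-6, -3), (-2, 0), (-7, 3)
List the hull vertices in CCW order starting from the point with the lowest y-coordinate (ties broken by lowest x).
Hull (CCW) = [(-6, -3), (-2, -2), (-2, 0), (-4, 3), (-5, 4), (-8, 3)]

Graham scan procedure:
  1. Find the pivot p₀ = point with lowest y (tie → lowest x): (-6, -3).
  2. Sort the remaining points by polar angle around p₀.
  3. Walk through sorted points, maintaining a stack; pop the top while the last three entries make a non-left turn (cross product ≤ 0).
  4. Final stack is the convex hull in CCW order: (-6, -3), (-2, -2), (-2, 0), (-4, 3), (-5, 4), (-8, 3).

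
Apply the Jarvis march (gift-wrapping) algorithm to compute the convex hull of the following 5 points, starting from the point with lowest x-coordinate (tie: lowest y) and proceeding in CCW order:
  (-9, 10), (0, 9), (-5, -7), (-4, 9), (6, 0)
Hull (CCW) = [(-9, 10), (-5, -7), (6, 0), (0, 9)]

Jarvis march: at each step, from the current hull vertex p, select the next vertex q as the point such that every other point lies strictly to the left of (or on) the directed line p → q. (Equivalently: for every other point r, the cross product (q − p) × (r − p) ≥ 0.)
Starting point (lowest x, tie lowest y): (-9, 10). Wrap until returning to start. Resulting hull: (-9, 10), (-5, -7), (6, 0), (0, 9).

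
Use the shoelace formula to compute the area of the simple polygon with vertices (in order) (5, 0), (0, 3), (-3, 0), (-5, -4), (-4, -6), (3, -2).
Area = 43

Shoelace formula: Area = (1/2) |Σ_i (x_i · y_{i+1} − x_{i+1} · y_i)| (indices mod n). Compute each cross term:
  (5)(3) − (0)(0) = 15
  (0)(0) − (-3)(3) = 9
  (-3)(-4) − (-5)(0) = 12
  (-5)(-6) − (-4)(-4) = 14
  (-4)(-2) − (3)(-6) = 26
  (3)(0) − (5)(-2) = 10
Sum = 86, so (signed) Area = 86/2 = 43, |Area| = 43.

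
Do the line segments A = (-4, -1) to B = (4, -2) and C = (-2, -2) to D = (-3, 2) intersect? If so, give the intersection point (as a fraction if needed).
Yes; intersection at (-68/31, -38/31) (t = 7/31 on AB, s = 6/31 on CD)

Parametrize AB as A + t(B − A) = (-4 + 8 t, -1 + -1 t) and CD as C + s(D − C) = (-2 + -1 s, -2 + 4 s). Solve the linear system for (t, s). Determinant = -31 ≠ 0, so a unique intersection of the containing lines exists. Solution: t = 7/31, s = 6/31 — both in [0, 1], so the segments cross. Intersection point: (-68/31, -38/31).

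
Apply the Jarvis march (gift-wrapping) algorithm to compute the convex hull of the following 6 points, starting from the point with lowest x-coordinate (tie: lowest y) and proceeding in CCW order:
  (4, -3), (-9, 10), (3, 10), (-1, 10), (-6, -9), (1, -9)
Hull (CCW) = [(-9, 10), (-6, -9), (1, -9), (4, -3), (3, 10)]

Jarvis march: at each step, from the current hull vertex p, select the next vertex q as the point such that every other point lies strictly to the left of (or on) the directed line p → q. (Equivalently: for every other point r, the cross product (q − p) × (r − p) ≥ 0.)
Starting point (lowest x, tie lowest y): (-9, 10). Wrap until returning to start. Resulting hull: (-9, 10), (-6, -9), (1, -9), (4, -3), (3, 10).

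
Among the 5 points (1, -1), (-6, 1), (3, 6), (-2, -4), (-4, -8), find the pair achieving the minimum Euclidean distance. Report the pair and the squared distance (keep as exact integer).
Pair = ((1, -1), (-2, -4)); squared distance = 18

Compute all C(5, 2) = 10 pairwise squared distances (x_i − x_j)² + (y_i − y_j)². The minimum is 18, attained by the pair ((1, -1), (-2, -4)).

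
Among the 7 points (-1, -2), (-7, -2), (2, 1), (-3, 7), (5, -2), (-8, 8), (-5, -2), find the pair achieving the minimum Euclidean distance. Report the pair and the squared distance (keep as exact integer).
Pair = ((-7, -2), (-5, -2)); squared distance = 4

Compute all C(7, 2) = 21 pairwise squared distances (x_i − x_j)² + (y_i − y_j)². The minimum is 4, attained by the pair ((-7, -2), (-5, -2)).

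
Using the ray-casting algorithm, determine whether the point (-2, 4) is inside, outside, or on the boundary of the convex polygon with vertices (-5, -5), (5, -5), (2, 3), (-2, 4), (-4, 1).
The point (-2, 4) lies on the polygon boundary

Boundary check: the query satisfies the collinearity and bounding-box conditions for some polygon edge, so it lies exactly on the boundary.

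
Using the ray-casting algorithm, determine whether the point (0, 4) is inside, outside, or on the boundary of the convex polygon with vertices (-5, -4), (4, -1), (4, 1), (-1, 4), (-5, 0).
The point (0, 4) lies strictly outside the polygon

Cast a horizontal ray to the right from the query point and count how many polygon edges it crosses (each edge strictly once or zero times, handled with the usual half-open convention). 
Parity of crossings → even ⇒ outside.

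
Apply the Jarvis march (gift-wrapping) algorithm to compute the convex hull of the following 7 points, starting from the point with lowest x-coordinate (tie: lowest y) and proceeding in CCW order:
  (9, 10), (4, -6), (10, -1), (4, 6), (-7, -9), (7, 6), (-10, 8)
Hull (CCW) = [(-10, 8), (-7, -9), (4, -6), (10, -1), (9, 10)]

Jarvis march: at each step, from the current hull vertex p, select the next vertex q as the point such that every other point lies strictly to the left of (or on) the directed line p → q. (Equivalently: for every other point r, the cross product (q − p) × (r − p) ≥ 0.)
Starting point (lowest x, tie lowest y): (-10, 8). Wrap until returning to start. Resulting hull: (-10, 8), (-7, -9), (4, -6), (10, -1), (9, 10).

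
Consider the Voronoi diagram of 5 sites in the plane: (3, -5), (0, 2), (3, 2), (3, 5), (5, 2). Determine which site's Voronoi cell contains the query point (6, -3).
Nearest site = (3, -5)

The Voronoi cell of site s contains exactly those query points closer to s than to any other site. Compute squared distances from q = (6, -3) to each site:
  (3 − 6)² + (-5 − -3)² = 13
  (5 − 6)² + (2 − -3)² = 26
  (3 − 6)² + (2 − -3)² = 34
  (0 − 6)² + (2 − -3)² = 61
  (3 − 6)² + (5 − -3)² = 73
Minimum is attained by (3, -5), so q lies in its Voronoi cell.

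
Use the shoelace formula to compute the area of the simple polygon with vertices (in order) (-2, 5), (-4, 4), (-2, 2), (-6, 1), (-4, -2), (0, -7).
Area = 26

Shoelace formula: Area = (1/2) |Σ_i (x_i · y_{i+1} − x_{i+1} · y_i)| (indices mod n). Compute each cross term:
  (-2)(4) − (-4)(5) = 12
  (-4)(2) − (-2)(4) = 0
  (-2)(1) − (-6)(2) = 10
  (-6)(-2) − (-4)(1) = 16
  (-4)(-7) − (0)(-2) = 28
  (0)(5) − (-2)(-7) = -14
Sum = 52, so (signed) Area = 52/2 = 26, |Area| = 26.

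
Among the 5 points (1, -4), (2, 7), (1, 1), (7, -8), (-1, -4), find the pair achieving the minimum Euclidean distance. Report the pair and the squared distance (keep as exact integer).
Pair = ((1, -4), (-1, -4)); squared distance = 4

Compute all C(5, 2) = 10 pairwise squared distances (x_i − x_j)² + (y_i − y_j)². The minimum is 4, attained by the pair ((1, -4), (-1, -4)).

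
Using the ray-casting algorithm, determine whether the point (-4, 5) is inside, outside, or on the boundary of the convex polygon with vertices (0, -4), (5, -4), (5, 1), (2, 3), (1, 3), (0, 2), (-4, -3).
The point (-4, 5) lies strictly outside the polygon

Cast a horizontal ray to the right from the query point and count how many polygon edges it crosses (each edge strictly once or zero times, handled with the usual half-open convention). 
Parity of crossings → even ⇒ outside.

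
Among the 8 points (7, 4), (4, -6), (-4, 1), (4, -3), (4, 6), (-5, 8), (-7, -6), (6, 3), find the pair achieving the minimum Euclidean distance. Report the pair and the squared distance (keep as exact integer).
Pair = ((7, 4), (6, 3)); squared distance = 2

Compute all C(8, 2) = 28 pairwise squared distances (x_i − x_j)² + (y_i − y_j)². The minimum is 2, attained by the pair ((7, 4), (6, 3)).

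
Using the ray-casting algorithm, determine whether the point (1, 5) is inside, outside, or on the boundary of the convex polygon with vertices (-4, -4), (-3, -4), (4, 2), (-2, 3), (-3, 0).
The point (1, 5) lies strictly outside the polygon

Cast a horizontal ray to the right from the query point and count how many polygon edges it crosses (each edge strictly once or zero times, handled with the usual half-open convention). 
Parity of crossings → even ⇒ outside.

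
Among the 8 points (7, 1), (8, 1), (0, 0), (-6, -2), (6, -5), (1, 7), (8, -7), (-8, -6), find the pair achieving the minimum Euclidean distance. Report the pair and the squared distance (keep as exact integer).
Pair = ((7, 1), (8, 1)); squared distance = 1

Compute all C(8, 2) = 28 pairwise squared distances (x_i − x_j)² + (y_i − y_j)². The minimum is 1, attained by the pair ((7, 1), (8, 1)).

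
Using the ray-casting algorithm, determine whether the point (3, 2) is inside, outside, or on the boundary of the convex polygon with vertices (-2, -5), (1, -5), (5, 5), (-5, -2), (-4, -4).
The point (3, 2) lies strictly inside the polygon

Cast a horizontal ray to the right from the query point and count how many polygon edges it crosses (each edge strictly once or zero times, handled with the usual half-open convention). 
Parity of crossings → odd ⇒ inside.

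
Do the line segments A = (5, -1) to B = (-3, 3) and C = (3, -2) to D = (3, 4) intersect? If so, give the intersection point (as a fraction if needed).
Yes; intersection at (3, 0) (t = 1/4 on AB, s = 1/3 on CD)

Parametrize AB as A + t(B − A) = (5 + -8 t, -1 + 4 t) and CD as C + s(D − C) = (3 + 0 s, -2 + 6 s). Solve the linear system for (t, s). Determinant = 48 ≠ 0, so a unique intersection of the containing lines exists. Solution: t = 1/4, s = 1/3 — both in [0, 1], so the segments cross. Intersection point: (3, 0).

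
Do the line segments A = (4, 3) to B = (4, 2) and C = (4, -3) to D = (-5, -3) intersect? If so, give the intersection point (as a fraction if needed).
No (intersection of containing lines falls outside at least one segment)

Parametrize and solve: t = 6, s = 0. At least one of these is outside [0, 1], so the segments do not intersect.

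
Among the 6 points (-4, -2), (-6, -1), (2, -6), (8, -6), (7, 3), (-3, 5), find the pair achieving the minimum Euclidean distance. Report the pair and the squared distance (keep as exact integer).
Pair = ((-4, -2), (-6, -1)); squared distance = 5

Compute all C(6, 2) = 15 pairwise squared distances (x_i − x_j)² + (y_i − y_j)². The minimum is 5, attained by the pair ((-4, -2), (-6, -1)).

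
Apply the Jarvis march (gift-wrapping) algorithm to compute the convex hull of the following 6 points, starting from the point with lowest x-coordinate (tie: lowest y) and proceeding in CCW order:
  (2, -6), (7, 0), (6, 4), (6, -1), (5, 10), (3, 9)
Hull (CCW) = [(2, -6), (7, 0), (5, 10), (3, 9)]

Jarvis march: at each step, from the current hull vertex p, select the next vertex q as the point such that every other point lies strictly to the left of (or on) the directed line p → q. (Equivalently: for every other point r, the cross product (q − p) × (r − p) ≥ 0.)
Starting point (lowest x, tie lowest y): (2, -6). Wrap until returning to start. Resulting hull: (2, -6), (7, 0), (5, 10), (3, 9).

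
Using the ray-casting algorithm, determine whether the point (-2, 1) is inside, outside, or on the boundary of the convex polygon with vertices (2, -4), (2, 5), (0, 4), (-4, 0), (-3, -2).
The point (-2, 1) lies strictly inside the polygon

Cast a horizontal ray to the right from the query point and count how many polygon edges it crosses (each edge strictly once or zero times, handled with the usual half-open convention). 
Parity of crossings → odd ⇒ inside.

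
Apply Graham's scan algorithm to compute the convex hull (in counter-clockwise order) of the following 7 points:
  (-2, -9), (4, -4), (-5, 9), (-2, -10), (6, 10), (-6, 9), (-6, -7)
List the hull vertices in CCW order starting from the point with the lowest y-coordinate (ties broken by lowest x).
Hull (CCW) = [(-2, -10), (4, -4), (6, 10), (-6, 9), (-6, -7)]

Graham scan procedure:
  1. Find the pivot p₀ = point with lowest y (tie → lowest x): (-2, -10).
  2. Sort the remaining points by polar angle around p₀.
  3. Walk through sorted points, maintaining a stack; pop the top while the last three entries make a non-left turn (cross product ≤ 0).
  4. Final stack is the convex hull in CCW order: (-2, -10), (4, -4), (6, 10), (-6, 9), (-6, -7).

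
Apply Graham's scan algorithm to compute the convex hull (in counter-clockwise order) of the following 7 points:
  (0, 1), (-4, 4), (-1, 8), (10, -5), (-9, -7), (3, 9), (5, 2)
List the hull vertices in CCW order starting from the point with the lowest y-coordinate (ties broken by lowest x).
Hull (CCW) = [(-9, -7), (10, -5), (3, 9), (-1, 8), (-4, 4)]

Graham scan procedure:
  1. Find the pivot p₀ = point with lowest y (tie → lowest x): (-9, -7).
  2. Sort the remaining points by polar angle around p₀.
  3. Walk through sorted points, maintaining a stack; pop the top while the last three entries make a non-left turn (cross product ≤ 0).
  4. Final stack is the convex hull in CCW order: (-9, -7), (10, -5), (3, 9), (-1, 8), (-4, 4).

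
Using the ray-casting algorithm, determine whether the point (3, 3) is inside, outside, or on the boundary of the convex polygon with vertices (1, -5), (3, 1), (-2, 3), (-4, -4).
The point (3, 3) lies strictly outside the polygon

Cast a horizontal ray to the right from the query point and count how many polygon edges it crosses (each edge strictly once or zero times, handled with the usual half-open convention). 
Parity of crossings → even ⇒ outside.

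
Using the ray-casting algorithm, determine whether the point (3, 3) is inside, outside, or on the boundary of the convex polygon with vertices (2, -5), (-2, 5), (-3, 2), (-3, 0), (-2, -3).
The point (3, 3) lies strictly outside the polygon

Cast a horizontal ray to the right from the query point and count how many polygon edges it crosses (each edge strictly once or zero times, handled with the usual half-open convention). 
Parity of crossings → even ⇒ outside.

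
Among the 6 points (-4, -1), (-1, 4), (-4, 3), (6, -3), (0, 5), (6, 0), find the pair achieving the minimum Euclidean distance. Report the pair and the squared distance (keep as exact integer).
Pair = ((-1, 4), (0, 5)); squared distance = 2

Compute all C(6, 2) = 15 pairwise squared distances (x_i − x_j)² + (y_i − y_j)². The minimum is 2, attained by the pair ((-1, 4), (0, 5)).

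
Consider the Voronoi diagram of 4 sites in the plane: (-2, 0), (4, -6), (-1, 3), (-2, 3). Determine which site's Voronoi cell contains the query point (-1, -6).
Nearest site = (4, -6)

The Voronoi cell of site s contains exactly those query points closer to s than to any other site. Compute squared distances from q = (-1, -6) to each site:
  (4 − -1)² + (-6 − -6)² = 25
  (-2 − -1)² + (0 − -6)² = 37
  (-1 − -1)² + (3 − -6)² = 81
  (-2 − -1)² + (3 − -6)² = 82
Minimum is attained by (4, -6), so q lies in its Voronoi cell.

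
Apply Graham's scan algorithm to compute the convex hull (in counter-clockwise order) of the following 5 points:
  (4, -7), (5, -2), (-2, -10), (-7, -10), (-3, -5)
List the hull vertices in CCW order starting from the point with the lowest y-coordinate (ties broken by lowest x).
Hull (CCW) = [(-7, -10), (-2, -10), (4, -7), (5, -2), (-3, -5)]

Graham scan procedure:
  1. Find the pivot p₀ = point with lowest y (tie → lowest x): (-7, -10).
  2. Sort the remaining points by polar angle around p₀.
  3. Walk through sorted points, maintaining a stack; pop the top while the last three entries make a non-left turn (cross product ≤ 0).
  4. Final stack is the convex hull in CCW order: (-7, -10), (-2, -10), (4, -7), (5, -2), (-3, -5).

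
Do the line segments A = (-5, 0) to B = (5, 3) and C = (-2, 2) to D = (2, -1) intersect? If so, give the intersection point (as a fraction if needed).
Yes; intersection at (-20/21, 17/14) (t = 17/42 on AB, s = 11/42 on CD)

Parametrize AB as A + t(B − A) = (-5 + 10 t, 0 + 3 t) and CD as C + s(D − C) = (-2 + 4 s, 2 + -3 s). Solve the linear system for (t, s). Determinant = 42 ≠ 0, so a unique intersection of the containing lines exists. Solution: t = 17/42, s = 11/42 — both in [0, 1], so the segments cross. Intersection point: (-20/21, 17/14).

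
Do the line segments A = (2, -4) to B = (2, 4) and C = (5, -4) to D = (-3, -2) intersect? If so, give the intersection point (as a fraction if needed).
Yes; intersection at (2, -13/4) (t = 3/32 on AB, s = 3/8 on CD)

Parametrize AB as A + t(B − A) = (2 + 0 t, -4 + 8 t) and CD as C + s(D − C) = (5 + -8 s, -4 + 2 s). Solve the linear system for (t, s). Determinant = -64 ≠ 0, so a unique intersection of the containing lines exists. Solution: t = 3/32, s = 3/8 — both in [0, 1], so the segments cross. Intersection point: (2, -13/4).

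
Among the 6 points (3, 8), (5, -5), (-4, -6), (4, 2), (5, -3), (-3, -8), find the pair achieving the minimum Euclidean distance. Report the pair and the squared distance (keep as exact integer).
Pair = ((5, -5), (5, -3)); squared distance = 4

Compute all C(6, 2) = 15 pairwise squared distances (x_i − x_j)² + (y_i − y_j)². The minimum is 4, attained by the pair ((5, -5), (5, -3)).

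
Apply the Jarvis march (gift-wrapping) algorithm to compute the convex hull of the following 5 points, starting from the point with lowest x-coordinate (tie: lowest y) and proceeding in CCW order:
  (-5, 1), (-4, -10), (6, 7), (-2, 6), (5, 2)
Hull (CCW) = [(-5, 1), (-4, -10), (5, 2), (6, 7), (-2, 6)]

Jarvis march: at each step, from the current hull vertex p, select the next vertex q as the point such that every other point lies strictly to the left of (or on) the directed line p → q. (Equivalently: for every other point r, the cross product (q − p) × (r − p) ≥ 0.)
Starting point (lowest x, tie lowest y): (-5, 1). Wrap until returning to start. Resulting hull: (-5, 1), (-4, -10), (5, 2), (6, 7), (-2, 6).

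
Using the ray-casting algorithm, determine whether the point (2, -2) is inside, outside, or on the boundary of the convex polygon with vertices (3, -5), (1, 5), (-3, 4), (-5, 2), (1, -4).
The point (2, -2) lies strictly inside the polygon

Cast a horizontal ray to the right from the query point and count how many polygon edges it crosses (each edge strictly once or zero times, handled with the usual half-open convention). 
Parity of crossings → odd ⇒ inside.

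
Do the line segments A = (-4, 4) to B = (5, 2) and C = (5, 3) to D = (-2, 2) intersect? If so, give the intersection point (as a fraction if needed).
Yes; intersection at (52/23, 60/23) (t = 16/23 on AB, s = 9/23 on CD)

Parametrize AB as A + t(B − A) = (-4 + 9 t, 4 + -2 t) and CD as C + s(D − C) = (5 + -7 s, 3 + -1 s). Solve the linear system for (t, s). Determinant = 23 ≠ 0, so a unique intersection of the containing lines exists. Solution: t = 16/23, s = 9/23 — both in [0, 1], so the segments cross. Intersection point: (52/23, 60/23).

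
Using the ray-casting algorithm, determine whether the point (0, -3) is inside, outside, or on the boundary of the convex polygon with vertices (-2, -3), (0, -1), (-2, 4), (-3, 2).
The point (0, -3) lies strictly outside the polygon

Cast a horizontal ray to the right from the query point and count how many polygon edges it crosses (each edge strictly once or zero times, handled with the usual half-open convention). 
Parity of crossings → even ⇒ outside.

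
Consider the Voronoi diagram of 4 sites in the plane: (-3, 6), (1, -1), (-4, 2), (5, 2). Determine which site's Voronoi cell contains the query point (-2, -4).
Nearest site = (1, -1)

The Voronoi cell of site s contains exactly those query points closer to s than to any other site. Compute squared distances from q = (-2, -4) to each site:
  (1 − -2)² + (-1 − -4)² = 18
  (-4 − -2)² + (2 − -4)² = 40
  (5 − -2)² + (2 − -4)² = 85
  (-3 − -2)² + (6 − -4)² = 101
Minimum is attained by (1, -1), so q lies in its Voronoi cell.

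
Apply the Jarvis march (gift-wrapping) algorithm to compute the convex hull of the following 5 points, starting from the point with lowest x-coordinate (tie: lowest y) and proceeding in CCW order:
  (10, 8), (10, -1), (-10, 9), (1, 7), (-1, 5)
Hull (CCW) = [(-10, 9), (10, -1), (10, 8)]

Jarvis march: at each step, from the current hull vertex p, select the next vertex q as the point such that every other point lies strictly to the left of (or on) the directed line p → q. (Equivalently: for every other point r, the cross product (q − p) × (r − p) ≥ 0.)
Starting point (lowest x, tie lowest y): (-10, 9). Wrap until returning to start. Resulting hull: (-10, 9), (10, -1), (10, 8).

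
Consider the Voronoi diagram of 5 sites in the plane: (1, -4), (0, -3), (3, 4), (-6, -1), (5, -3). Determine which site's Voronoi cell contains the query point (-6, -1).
Nearest site = (-6, -1)

The Voronoi cell of site s contains exactly those query points closer to s than to any other site. Compute squared distances from q = (-6, -1) to each site:
  (-6 − -6)² + (-1 − -1)² = 0
  (0 − -6)² + (-3 − -1)² = 40
  (1 − -6)² + (-4 − -1)² = 58
  (3 − -6)² + (4 − -1)² = 106
  (5 − -6)² + (-3 − -1)² = 125
Minimum is attained by (-6, -1), so q lies in its Voronoi cell.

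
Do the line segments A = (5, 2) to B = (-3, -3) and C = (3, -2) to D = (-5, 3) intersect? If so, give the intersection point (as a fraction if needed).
Yes; intersection at (4/5, -5/8) (t = 21/40 on AB, s = 11/40 on CD)

Parametrize AB as A + t(B − A) = (5 + -8 t, 2 + -5 t) and CD as C + s(D − C) = (3 + -8 s, -2 + 5 s). Solve the linear system for (t, s). Determinant = 80 ≠ 0, so a unique intersection of the containing lines exists. Solution: t = 21/40, s = 11/40 — both in [0, 1], so the segments cross. Intersection point: (4/5, -5/8).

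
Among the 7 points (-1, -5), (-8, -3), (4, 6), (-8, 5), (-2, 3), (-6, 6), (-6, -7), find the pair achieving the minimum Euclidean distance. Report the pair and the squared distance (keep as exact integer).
Pair = ((-8, 5), (-6, 6)); squared distance = 5

Compute all C(7, 2) = 21 pairwise squared distances (x_i − x_j)² + (y_i − y_j)². The minimum is 5, attained by the pair ((-8, 5), (-6, 6)).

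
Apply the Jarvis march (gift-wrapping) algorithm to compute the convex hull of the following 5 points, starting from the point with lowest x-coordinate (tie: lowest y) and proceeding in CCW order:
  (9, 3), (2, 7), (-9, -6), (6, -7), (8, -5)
Hull (CCW) = [(-9, -6), (6, -7), (8, -5), (9, 3), (2, 7)]

Jarvis march: at each step, from the current hull vertex p, select the next vertex q as the point such that every other point lies strictly to the left of (or on) the directed line p → q. (Equivalently: for every other point r, the cross product (q − p) × (r − p) ≥ 0.)
Starting point (lowest x, tie lowest y): (-9, -6). Wrap until returning to start. Resulting hull: (-9, -6), (6, -7), (8, -5), (9, 3), (2, 7).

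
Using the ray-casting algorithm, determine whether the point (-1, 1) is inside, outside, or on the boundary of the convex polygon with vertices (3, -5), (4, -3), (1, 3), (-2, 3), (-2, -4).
The point (-1, 1) lies strictly inside the polygon

Cast a horizontal ray to the right from the query point and count how many polygon edges it crosses (each edge strictly once or zero times, handled with the usual half-open convention). 
Parity of crossings → odd ⇒ inside.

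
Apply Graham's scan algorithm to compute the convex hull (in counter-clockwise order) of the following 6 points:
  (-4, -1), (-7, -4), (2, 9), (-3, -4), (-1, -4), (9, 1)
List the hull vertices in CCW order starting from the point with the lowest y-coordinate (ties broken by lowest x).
Hull (CCW) = [(-7, -4), (-1, -4), (9, 1), (2, 9)]

Graham scan procedure:
  1. Find the pivot p₀ = point with lowest y (tie → lowest x): (-7, -4).
  2. Sort the remaining points by polar angle around p₀.
  3. Walk through sorted points, maintaining a stack; pop the top while the last three entries make a non-left turn (cross product ≤ 0).
  4. Final stack is the convex hull in CCW order: (-7, -4), (-1, -4), (9, 1), (2, 9).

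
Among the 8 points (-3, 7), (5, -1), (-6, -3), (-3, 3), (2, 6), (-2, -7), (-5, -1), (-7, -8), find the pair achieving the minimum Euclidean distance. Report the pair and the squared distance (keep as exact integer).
Pair = ((-6, -3), (-5, -1)); squared distance = 5

Compute all C(8, 2) = 28 pairwise squared distances (x_i − x_j)² + (y_i − y_j)². The minimum is 5, attained by the pair ((-6, -3), (-5, -1)).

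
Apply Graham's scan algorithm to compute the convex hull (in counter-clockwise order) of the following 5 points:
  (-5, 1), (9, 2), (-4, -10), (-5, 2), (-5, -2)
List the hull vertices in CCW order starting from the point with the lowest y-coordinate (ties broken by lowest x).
Hull (CCW) = [(-4, -10), (9, 2), (-5, 2), (-5, -2)]

Graham scan procedure:
  1. Find the pivot p₀ = point with lowest y (tie → lowest x): (-4, -10).
  2. Sort the remaining points by polar angle around p₀.
  3. Walk through sorted points, maintaining a stack; pop the top while the last three entries make a non-left turn (cross product ≤ 0).
  4. Final stack is the convex hull in CCW order: (-4, -10), (9, 2), (-5, 2), (-5, -2).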